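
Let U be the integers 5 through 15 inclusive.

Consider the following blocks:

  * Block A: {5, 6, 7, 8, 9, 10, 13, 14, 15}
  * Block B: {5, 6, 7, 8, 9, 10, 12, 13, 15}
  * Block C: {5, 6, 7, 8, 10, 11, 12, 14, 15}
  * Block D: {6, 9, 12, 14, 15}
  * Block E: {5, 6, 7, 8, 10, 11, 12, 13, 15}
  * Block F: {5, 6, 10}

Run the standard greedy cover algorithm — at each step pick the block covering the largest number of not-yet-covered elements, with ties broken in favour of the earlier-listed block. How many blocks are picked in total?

2

Greedy: pick A (covers 9 new) → pick C (covers 2 new). Total picks: 2.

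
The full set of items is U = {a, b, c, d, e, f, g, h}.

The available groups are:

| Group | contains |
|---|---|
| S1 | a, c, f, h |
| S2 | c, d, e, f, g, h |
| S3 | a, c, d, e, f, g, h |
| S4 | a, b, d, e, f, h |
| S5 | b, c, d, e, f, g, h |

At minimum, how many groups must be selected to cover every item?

S3 and S4 cover everything between them: the union {a, b, c, d, e, f, g, h} is all of U.
No single group has all 8 items (the largest, S3, has 7), so 2 is optimal.

2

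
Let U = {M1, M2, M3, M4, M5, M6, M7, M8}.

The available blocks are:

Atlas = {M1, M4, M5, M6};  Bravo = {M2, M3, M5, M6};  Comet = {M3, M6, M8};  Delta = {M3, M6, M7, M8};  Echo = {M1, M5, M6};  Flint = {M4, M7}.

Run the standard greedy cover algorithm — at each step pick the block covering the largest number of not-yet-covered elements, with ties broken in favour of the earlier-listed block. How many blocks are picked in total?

3

Greedy: pick Atlas (covers 4 new) → pick Delta (covers 3 new) → pick Bravo (covers 1 new). Total picks: 3.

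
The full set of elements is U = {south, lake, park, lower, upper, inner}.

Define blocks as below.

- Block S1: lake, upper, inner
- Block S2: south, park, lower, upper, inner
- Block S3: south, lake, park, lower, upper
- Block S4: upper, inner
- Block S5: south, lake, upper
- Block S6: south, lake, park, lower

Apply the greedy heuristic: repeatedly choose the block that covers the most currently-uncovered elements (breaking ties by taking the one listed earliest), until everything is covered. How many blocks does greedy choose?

Greedy: pick S2 (covers 5 new) → pick S1 (covers 1 new). Total picks: 2.

2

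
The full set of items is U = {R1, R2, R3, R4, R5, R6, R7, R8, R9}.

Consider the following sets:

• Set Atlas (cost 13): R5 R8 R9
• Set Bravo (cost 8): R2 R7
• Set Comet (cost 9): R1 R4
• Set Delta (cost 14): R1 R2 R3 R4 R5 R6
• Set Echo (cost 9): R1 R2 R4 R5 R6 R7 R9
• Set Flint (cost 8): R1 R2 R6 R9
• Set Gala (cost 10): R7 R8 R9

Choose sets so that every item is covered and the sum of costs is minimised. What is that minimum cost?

Delta, Gala together cover every item (Delta ∪ Gala = {R1, R2, R3, R4, R5, R6, R7, R8, R9}); total cost 14 + 10 = 24.
The greedy pick Echo, Gala, Delta costs 33; no covering selection beats 24.

24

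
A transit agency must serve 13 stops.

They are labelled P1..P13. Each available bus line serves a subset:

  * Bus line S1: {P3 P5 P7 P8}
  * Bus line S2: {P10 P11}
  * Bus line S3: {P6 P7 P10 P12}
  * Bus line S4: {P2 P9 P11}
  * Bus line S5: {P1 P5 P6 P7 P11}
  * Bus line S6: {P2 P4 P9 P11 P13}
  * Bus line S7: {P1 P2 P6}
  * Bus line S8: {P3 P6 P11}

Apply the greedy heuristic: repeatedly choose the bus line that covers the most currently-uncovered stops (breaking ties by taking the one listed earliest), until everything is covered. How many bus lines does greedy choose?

Greedy: pick S5 (covers 5 new) → pick S6 (covers 4 new) → pick S1 (covers 2 new) → pick S3 (covers 2 new). Total picks: 4.

4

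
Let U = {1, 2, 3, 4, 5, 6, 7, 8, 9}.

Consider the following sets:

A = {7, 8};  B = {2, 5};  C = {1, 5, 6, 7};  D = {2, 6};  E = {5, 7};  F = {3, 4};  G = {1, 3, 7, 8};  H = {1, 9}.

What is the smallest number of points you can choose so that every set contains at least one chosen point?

4

T = {1, 2, 4, 7} meets every set (each contains at least one member of T), and |T| = 4.
The sets D, E, F, H are pairwise disjoint, so any hitting set needs a separate point for each — at least 4. Hence 4 is optimal.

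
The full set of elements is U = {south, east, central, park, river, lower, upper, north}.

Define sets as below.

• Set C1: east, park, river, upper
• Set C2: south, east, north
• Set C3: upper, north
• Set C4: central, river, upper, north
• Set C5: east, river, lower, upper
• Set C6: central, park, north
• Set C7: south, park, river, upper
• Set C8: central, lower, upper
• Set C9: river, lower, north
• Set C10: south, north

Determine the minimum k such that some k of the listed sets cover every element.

3

C5, C6, and C10 cover everything between them: the union {south, east, central, park, river, lower, upper, north} is all of U.
No 2 of the 10 sets cover everything (all 45 combinations miss at least one element), so 3 is optimal.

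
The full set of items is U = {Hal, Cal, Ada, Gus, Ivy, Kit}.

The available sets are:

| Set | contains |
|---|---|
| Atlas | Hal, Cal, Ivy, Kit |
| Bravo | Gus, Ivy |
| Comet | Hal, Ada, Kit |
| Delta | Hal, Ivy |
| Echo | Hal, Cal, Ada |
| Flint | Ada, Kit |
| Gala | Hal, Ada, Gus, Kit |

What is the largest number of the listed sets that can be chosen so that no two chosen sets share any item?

2

Bravo, Flint are pairwise disjoint (Bravo={Gus,Ivy}; Flint={Ada,Kit}).
Every remaining set overlaps one of these, and no 3 of the listed sets are pairwise disjoint, so 2 is the maximum.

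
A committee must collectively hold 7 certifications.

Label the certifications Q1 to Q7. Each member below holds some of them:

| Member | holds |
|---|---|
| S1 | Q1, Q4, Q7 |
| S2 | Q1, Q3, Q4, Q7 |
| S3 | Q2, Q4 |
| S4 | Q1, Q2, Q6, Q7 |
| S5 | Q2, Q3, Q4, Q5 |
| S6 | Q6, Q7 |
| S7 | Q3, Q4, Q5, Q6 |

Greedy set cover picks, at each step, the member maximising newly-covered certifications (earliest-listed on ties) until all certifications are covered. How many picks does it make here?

Greedy: pick S2 (covers 4 new) → pick S4 (covers 2 new) → pick S5 (covers 1 new). Total picks: 3.
(The true minimum cover uses only 2 members, so greedy is not optimal here.)

3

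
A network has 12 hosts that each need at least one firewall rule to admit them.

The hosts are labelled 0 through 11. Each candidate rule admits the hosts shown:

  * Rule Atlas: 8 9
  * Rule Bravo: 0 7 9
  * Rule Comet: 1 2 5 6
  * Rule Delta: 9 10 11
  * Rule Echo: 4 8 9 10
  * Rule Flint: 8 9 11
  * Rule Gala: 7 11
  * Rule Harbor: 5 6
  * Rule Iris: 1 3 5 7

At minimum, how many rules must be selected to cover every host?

Bravo and Comet and Echo and Flint and Iris together: Bravo ∪ Comet ∪ Echo ∪ Flint ∪ Iris = {0, 1, 2, 3, 4, 5, 6, 7, 8, 9, 10, 11} — every host is covered.
No 4 of the 9 rules cover everything (all 126 combinations miss at least one host), so 5 is optimal.

5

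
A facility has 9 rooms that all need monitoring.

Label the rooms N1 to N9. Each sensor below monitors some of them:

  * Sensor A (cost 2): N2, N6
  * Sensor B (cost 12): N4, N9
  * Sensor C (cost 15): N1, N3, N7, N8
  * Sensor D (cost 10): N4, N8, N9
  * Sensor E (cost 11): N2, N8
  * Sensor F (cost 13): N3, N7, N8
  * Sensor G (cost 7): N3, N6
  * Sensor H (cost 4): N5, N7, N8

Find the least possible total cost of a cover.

A, C, D, H together cover every room (A ∪ C ∪ D ∪ H = {N1, N2, N3, N4, N5, N6, N7, N8, N9}); total cost 2 + 15 + 10 + 4 = 31.
The greedy pick A, H, D, G, C costs 38; no covering selection beats 31.

31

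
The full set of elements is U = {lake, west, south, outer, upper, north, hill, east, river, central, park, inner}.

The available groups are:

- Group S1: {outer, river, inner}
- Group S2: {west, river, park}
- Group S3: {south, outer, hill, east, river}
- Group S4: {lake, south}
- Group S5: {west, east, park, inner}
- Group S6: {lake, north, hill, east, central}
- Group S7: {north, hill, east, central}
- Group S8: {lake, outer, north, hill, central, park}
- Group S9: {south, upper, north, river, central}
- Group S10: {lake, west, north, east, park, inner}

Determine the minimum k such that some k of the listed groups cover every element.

Take {S8, S9, S10}. Their union is {lake, west, south, outer, upper, north, hill, east, river, central, park, inner}, which is all 12 elements.
Only S9 contains upper, so S9 is forced; the remaining 7 elements need at least 2 more groups (each remaining group adds at most 5) — so at least 3 groups are needed, and 3 is optimal.

3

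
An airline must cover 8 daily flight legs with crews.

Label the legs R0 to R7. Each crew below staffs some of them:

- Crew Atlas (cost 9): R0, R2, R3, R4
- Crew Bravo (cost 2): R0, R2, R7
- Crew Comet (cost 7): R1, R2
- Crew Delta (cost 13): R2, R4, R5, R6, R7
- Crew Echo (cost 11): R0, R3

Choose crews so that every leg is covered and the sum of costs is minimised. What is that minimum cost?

Atlas, Comet, Delta together cover every leg (Atlas ∪ Comet ∪ Delta = {R0, R1, R2, R3, R4, R5, R6, R7}); total cost 9 + 7 + 13 = 29.
The greedy pick Bravo, Delta, Comet, Atlas costs 31; no covering selection beats 29.

29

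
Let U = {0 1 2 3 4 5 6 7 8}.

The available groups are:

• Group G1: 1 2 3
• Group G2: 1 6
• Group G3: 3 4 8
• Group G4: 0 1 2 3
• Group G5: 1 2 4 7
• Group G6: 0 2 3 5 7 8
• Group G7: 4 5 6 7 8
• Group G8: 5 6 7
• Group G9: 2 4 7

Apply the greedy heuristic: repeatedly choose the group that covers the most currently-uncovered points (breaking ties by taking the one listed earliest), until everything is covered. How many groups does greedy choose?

Greedy: pick G6 (covers 6 new) → pick G2 (covers 2 new) → pick G3 (covers 1 new). Total picks: 3.
(The true minimum cover uses only 2 groups, so greedy is not optimal here.)

3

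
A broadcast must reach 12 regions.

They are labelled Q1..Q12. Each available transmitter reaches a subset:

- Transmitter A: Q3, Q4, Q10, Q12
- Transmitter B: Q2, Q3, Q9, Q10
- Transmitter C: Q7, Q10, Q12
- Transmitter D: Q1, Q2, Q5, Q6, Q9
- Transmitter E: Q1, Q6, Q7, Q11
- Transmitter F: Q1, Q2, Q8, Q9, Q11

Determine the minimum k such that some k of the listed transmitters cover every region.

4

A and D and E and F together: A ∪ D ∪ E ∪ F = {Q1, Q2, Q3, Q4, Q5, Q6, Q7, Q8, Q9, Q10, Q11, Q12} — every region is covered.
No 3 of the 6 transmitters cover everything (all 20 combinations miss at least one region), so 4 is optimal.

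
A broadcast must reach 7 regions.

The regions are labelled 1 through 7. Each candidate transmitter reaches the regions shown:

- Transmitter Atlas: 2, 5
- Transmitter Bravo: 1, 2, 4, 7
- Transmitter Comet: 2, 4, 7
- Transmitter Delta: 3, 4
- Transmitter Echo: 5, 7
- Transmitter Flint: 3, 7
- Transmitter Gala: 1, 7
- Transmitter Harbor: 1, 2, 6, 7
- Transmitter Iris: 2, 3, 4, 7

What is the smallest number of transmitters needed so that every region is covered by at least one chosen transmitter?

3

Atlas and Harbor and Iris together: Atlas ∪ Harbor ∪ Iris = {1, 2, 3, 4, 5, 6, 7} — every region is covered.
Only Harbor contains 6, so Harbor is forced; the remaining 3 regions need at least 2 more transmitters (each remaining transmitter adds at most 2) — so at least 3 transmitters are needed, and 3 is optimal.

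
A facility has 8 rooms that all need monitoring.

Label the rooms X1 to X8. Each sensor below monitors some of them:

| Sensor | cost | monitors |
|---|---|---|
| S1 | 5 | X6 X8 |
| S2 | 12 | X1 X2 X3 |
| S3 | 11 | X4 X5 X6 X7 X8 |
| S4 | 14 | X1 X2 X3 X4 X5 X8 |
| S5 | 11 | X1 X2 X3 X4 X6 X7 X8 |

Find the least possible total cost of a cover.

22

S3, S5 together cover every room (S3 ∪ S5 = {X1, X2, X3, X4, X5, X6, X7, X8}); total cost 11 + 11 = 22.
No covering selection has total cost below 22.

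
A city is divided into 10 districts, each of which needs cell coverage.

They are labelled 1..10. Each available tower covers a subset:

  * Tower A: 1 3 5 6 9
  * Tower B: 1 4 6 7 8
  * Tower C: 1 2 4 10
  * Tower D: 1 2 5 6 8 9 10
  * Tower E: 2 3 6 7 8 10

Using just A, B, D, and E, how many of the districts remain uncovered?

Union of A, B, D, E = {1, 2, 3, 4, 5, 6, 7, 8, 9, 10} — that's every district, so 0 are uncovered.

0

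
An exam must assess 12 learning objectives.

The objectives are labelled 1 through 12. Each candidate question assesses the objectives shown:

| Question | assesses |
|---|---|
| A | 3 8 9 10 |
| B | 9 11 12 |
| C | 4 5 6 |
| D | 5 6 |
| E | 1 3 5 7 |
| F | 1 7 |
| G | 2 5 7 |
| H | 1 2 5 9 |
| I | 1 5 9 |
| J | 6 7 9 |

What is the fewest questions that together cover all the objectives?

A and B and C and F and G together: A ∪ B ∪ C ∪ F ∪ G = {1, 2, 3, 4, 5, 6, 7, 8, 9, 10, 11, 12} — every objective is covered.
No 4 of the 10 questions cover everything (all 210 combinations miss at least one objective), so 5 is optimal.

5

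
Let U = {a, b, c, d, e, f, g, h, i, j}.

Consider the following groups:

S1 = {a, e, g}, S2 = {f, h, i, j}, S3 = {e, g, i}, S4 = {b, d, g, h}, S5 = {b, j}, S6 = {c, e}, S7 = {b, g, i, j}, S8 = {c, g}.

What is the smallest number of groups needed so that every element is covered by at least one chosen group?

Take {S1, S2, S4, S6}. Their union is {a, b, c, d, e, f, g, h, i, j}, which is all 10 elements.
No 3 of the 8 groups cover everything (all 56 combinations miss at least one element), so 4 is optimal.

4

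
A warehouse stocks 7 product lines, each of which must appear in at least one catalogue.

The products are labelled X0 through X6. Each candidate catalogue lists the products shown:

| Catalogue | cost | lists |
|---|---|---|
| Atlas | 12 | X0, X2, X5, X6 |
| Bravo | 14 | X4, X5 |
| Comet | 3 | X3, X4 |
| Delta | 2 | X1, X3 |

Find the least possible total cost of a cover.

Atlas, Comet, Delta together cover every product (Atlas ∪ Comet ∪ Delta = {X0, X1, X2, X3, X4, X5, X6}); total cost 12 + 3 + 2 = 17.
No covering selection has total cost below 17.

17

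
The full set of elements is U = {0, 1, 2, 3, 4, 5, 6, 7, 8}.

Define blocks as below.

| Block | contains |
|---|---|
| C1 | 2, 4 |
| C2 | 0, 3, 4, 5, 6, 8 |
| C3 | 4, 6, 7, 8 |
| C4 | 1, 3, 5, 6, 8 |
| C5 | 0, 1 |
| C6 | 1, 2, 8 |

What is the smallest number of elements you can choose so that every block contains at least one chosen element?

H = {1, 4} meets every block (each contains at least one member of H), and |H| = 2.
The blocks C1, C5 are pairwise disjoint, so any hitting set needs a separate element for each — at least 2. Hence 2 is optimal.

2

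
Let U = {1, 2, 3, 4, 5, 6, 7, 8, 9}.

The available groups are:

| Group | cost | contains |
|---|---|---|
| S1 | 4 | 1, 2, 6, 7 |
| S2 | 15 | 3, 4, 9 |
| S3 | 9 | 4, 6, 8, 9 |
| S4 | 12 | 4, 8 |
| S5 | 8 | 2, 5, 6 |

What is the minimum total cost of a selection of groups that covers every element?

S1, S2, S3, S5 together cover every element (S1 ∪ S2 ∪ S3 ∪ S5 = {1, 2, 3, 4, 5, 6, 7, 8, 9}); total cost 4 + 15 + 9 + 8 = 36.
No covering selection has total cost below 36.

36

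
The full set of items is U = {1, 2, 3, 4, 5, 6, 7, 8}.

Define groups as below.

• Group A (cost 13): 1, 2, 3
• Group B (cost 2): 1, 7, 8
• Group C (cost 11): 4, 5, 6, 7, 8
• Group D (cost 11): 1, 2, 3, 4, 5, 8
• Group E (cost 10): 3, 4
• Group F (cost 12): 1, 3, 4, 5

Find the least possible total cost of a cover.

C, D together cover every item (C ∪ D = {1, 2, 3, 4, 5, 6, 7, 8}); total cost 11 + 11 = 22.
The greedy pick B, D, C costs 24; no covering selection beats 22.

22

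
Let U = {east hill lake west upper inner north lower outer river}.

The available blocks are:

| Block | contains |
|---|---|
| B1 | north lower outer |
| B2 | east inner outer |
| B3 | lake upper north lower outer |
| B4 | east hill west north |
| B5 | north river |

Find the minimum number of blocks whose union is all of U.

B2, B3, B4, and B5 cover everything between them: the union {east, hill, lake, west, upper, inner, north, lower, outer, river} is all of U.
No 3 of the 5 blocks cover everything (all 10 combinations miss at least one item), so 4 is optimal.

4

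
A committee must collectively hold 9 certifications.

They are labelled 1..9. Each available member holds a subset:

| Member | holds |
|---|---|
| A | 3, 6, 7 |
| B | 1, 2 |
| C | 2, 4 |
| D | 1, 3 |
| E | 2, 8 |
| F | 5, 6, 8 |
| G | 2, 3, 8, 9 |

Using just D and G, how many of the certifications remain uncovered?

Union of D, G = {1, 2, 3, 8, 9}.
Not covered: 4, 5, 6, 7 — 4 certifications.

4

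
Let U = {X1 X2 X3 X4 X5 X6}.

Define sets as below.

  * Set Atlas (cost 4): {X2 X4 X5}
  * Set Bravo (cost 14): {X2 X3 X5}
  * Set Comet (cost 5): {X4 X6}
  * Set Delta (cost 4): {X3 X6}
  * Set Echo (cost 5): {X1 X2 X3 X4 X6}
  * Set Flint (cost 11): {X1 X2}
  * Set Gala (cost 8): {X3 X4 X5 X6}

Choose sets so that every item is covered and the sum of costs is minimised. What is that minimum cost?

9

Atlas, Echo together cover every item (Atlas ∪ Echo = {X1, X2, X3, X4, X5, X6}); total cost 4 + 5 = 9.
No covering selection has total cost below 9.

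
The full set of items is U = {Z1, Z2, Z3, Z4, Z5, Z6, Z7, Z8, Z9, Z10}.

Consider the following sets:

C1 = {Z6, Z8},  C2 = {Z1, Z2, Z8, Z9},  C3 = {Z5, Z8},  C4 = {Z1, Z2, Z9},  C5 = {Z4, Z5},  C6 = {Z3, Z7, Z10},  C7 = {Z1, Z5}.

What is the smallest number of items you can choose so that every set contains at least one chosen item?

H = {Z1, Z5, Z6, Z7} meets every set (each contains at least one member of H), and |H| = 4.
The sets C1, C4, C5, C6 are pairwise disjoint, so any hitting set needs a separate item for each — at least 4. Hence 4 is optimal.

4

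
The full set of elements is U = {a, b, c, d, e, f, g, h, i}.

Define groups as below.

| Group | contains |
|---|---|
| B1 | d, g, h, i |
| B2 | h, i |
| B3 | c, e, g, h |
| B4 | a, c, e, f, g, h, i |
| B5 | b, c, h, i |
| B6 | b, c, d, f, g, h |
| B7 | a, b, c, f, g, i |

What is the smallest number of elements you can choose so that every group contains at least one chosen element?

2

Take T = {c, h}. Each listed group contains at least one of these, so T is a hitting set of size 2.
No single element lies in every group, so at least 2 are needed and 2 is optimal.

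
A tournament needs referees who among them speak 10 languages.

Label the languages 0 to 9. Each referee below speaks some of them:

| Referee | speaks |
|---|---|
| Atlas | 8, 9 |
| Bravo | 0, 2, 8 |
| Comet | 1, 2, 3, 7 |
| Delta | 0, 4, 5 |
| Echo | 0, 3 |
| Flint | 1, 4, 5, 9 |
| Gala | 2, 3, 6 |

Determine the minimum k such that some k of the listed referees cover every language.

Take {Atlas, Comet, Delta, Gala}. Their union is {0, 1, 2, 3, 4, 5, 6, 7, 8, 9}, which is all 10 languages.
No 3 of the 7 referees cover everything (all 35 combinations miss at least one language), so 4 is optimal.

4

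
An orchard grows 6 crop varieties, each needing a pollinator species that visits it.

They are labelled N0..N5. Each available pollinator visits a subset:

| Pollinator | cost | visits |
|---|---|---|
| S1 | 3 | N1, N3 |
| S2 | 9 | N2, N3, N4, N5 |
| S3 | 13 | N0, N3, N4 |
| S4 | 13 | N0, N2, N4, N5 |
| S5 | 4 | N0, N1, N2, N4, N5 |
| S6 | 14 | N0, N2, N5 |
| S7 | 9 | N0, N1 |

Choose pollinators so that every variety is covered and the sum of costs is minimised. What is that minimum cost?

7

S1, S5 together cover every variety (S1 ∪ S5 = {N0, N1, N2, N3, N4, N5}); total cost 3 + 4 = 7.
No covering selection has total cost below 7.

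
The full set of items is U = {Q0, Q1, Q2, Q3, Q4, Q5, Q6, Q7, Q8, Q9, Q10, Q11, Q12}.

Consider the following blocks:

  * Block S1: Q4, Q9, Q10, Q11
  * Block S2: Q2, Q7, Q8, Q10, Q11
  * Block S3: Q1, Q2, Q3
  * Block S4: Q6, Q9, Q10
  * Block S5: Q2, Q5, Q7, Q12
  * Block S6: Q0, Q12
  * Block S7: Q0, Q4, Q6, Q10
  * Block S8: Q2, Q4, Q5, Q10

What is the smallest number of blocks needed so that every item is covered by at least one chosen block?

5

S1 and S2 and S3 and S5 and S7 together: S1 ∪ S2 ∪ S3 ∪ S5 ∪ S7 = {Q0, Q1, Q2, Q3, Q4, Q5, Q6, Q7, Q8, Q9, Q10, Q11, Q12} — every item is covered.
No 4 of the 8 blocks cover everything (all 70 combinations miss at least one item), so 5 is optimal.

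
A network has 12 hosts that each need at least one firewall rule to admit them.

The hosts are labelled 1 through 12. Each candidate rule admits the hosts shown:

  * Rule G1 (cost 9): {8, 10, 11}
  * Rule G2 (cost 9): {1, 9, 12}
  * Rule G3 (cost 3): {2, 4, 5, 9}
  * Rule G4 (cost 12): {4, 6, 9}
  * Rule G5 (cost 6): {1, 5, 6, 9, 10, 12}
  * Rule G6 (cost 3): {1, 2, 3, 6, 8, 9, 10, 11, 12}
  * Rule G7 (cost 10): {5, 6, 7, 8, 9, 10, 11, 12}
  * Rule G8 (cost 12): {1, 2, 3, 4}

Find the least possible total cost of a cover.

G3, G6, G7 together cover every host (G3 ∪ G6 ∪ G7 = {1, 2, 3, 4, 5, 6, 7, 8, 9, 10, 11, 12}); total cost 3 + 3 + 10 = 16.
No covering selection has total cost below 16.

16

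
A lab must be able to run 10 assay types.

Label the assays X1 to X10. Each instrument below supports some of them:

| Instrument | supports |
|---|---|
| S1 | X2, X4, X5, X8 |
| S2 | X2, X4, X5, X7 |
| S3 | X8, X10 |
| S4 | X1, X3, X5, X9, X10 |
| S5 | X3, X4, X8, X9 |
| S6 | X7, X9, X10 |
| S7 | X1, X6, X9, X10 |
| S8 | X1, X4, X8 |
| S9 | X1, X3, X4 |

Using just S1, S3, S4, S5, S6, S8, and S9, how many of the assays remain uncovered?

1

Union of S1, S3, S4, S5, S6, S8, S9 = {X1, X2, X3, X4, X5, X7, X8, X9, X10}.
Not covered: X6 — 1 assay.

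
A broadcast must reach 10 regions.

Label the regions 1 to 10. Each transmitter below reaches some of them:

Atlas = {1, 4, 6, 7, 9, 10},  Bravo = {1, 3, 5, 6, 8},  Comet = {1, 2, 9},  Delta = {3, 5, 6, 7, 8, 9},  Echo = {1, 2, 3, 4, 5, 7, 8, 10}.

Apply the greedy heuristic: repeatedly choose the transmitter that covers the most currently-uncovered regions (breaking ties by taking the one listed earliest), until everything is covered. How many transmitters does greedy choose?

2

Greedy: pick Echo (covers 8 new) → pick Atlas (covers 2 new). Total picks: 2.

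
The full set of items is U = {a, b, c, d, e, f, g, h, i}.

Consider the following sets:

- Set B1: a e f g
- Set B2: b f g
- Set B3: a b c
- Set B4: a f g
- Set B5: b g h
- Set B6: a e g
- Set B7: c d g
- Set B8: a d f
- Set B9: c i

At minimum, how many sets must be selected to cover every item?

B5 and B6 and B8 and B9 together: B5 ∪ B6 ∪ B8 ∪ B9 = {a, b, c, d, e, f, g, h, i} — every item is covered.
No 3 of the 9 sets cover everything (all 84 combinations miss at least one item), so 4 is optimal.

4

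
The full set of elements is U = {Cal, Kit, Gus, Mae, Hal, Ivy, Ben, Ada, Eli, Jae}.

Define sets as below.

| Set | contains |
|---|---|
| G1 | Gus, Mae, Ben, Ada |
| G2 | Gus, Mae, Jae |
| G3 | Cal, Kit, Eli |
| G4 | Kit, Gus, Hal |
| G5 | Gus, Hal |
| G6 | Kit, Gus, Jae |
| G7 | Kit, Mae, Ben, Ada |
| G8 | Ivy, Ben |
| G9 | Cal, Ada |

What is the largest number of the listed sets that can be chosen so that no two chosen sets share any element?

3

G4, G8, G9 are pairwise disjoint (G4={Kit,Gus,Hal}; G8={Ivy,Ben}; G9={Cal,Ada}).
Every remaining set overlaps one of these, and no 4 of the listed sets are pairwise disjoint, so 3 is the maximum.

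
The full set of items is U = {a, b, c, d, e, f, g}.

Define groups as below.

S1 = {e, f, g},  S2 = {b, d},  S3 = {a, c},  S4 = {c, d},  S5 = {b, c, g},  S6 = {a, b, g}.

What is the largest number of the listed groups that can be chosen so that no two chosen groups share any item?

S1, S2, S3 are pairwise disjoint (S1={e,f,g}; S2={b,d}; S3={a,c}).
Every remaining group overlaps one of these, and no 4 of the listed groups are pairwise disjoint, so 3 is the maximum.

3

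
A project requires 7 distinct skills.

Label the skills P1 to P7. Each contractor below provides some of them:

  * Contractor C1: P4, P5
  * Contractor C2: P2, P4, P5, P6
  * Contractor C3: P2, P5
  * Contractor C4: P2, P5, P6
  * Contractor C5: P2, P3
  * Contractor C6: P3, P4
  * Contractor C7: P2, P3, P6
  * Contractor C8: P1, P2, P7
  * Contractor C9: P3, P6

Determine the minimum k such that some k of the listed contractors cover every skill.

Take {C1, C7, C8}. Their union is {P1, P2, P3, P4, P5, P6, P7}, which is all 7 skills.
Only C8 contains P1, so C8 is forced; the remaining 4 skills need at least 2 more contractors (each remaining contractor adds at most 3) — so at least 3 contractors are needed, and 3 is optimal.

3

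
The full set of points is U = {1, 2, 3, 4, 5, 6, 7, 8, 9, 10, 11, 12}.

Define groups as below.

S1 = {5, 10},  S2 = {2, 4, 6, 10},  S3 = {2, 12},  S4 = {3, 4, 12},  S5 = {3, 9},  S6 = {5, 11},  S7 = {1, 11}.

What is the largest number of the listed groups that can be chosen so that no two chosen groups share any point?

S1, S3, S5, S7 are pairwise disjoint (S1={5,10}; S3={2,12}; S5={3,9}; S7={1,11}).
Every remaining group overlaps one of these, and no 5 of the listed groups are pairwise disjoint, so 4 is the maximum.

4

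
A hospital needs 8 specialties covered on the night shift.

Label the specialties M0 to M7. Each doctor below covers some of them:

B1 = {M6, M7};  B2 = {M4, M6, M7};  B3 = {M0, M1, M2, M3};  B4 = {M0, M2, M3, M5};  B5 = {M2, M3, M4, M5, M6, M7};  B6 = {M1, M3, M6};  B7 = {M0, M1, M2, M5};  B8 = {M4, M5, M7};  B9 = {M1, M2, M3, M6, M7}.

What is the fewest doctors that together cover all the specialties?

B3 and B5 together: B3 ∪ B5 = {M0, M1, M2, M3, M4, M5, M6, M7} — every specialty is covered.
No single doctor has all 8 specialties (the largest, B5, has 6), so 2 is optimal.

2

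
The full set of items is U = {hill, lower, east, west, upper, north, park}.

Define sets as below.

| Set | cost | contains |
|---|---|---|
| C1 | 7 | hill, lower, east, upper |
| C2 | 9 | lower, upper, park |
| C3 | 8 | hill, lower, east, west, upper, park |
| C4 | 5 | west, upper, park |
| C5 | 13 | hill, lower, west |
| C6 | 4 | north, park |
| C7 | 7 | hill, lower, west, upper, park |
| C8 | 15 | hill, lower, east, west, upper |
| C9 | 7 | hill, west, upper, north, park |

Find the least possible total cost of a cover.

C3, C6 together cover every item (C3 ∪ C6 = {hill, lower, east, west, upper, north, park}); total cost 8 + 4 = 12.
No covering selection has total cost below 12.

12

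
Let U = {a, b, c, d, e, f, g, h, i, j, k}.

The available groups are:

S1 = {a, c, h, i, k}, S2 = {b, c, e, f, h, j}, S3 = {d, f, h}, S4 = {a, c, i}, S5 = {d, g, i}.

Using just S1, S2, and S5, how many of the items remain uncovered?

0

Union of S1, S2, S5 = {a, b, c, d, e, f, g, h, i, j, k} — that's every item, so 0 are uncovered.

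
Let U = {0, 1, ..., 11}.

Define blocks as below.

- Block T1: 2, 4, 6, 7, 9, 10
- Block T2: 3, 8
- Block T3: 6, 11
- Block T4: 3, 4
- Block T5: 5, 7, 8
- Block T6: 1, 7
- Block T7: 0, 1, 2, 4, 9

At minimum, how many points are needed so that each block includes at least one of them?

H = {1, 3, 5, 6} meets every block (each contains at least one member of H), and |H| = 4.
No choice of 3 points meets every block, so 4 is the minimum.

4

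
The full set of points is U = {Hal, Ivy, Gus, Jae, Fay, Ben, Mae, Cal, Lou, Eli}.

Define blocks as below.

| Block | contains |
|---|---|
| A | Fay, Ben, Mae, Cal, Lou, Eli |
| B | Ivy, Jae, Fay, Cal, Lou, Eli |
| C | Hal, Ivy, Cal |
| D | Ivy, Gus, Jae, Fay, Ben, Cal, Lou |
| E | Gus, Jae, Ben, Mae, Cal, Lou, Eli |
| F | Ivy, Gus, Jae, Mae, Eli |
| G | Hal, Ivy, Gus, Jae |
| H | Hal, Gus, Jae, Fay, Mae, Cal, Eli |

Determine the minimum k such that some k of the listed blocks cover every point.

A and G together: A ∪ G = {Hal, Ivy, Gus, Jae, Fay, Ben, Mae, Cal, Lou, Eli} — every point is covered.
No single block has all 10 points (the largest, D, has 7), so 2 is optimal.

2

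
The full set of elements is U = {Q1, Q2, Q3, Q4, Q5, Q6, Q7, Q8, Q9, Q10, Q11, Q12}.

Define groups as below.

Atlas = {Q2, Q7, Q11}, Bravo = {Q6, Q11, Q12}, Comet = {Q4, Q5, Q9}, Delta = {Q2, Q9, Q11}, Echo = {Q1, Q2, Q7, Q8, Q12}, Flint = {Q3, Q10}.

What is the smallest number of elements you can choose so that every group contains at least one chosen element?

4

H = {Q3, Q5, Q8, Q11} meets every group (each contains at least one member of H), and |H| = 4.
No choice of 3 elements meets every group, so 4 is the minimum.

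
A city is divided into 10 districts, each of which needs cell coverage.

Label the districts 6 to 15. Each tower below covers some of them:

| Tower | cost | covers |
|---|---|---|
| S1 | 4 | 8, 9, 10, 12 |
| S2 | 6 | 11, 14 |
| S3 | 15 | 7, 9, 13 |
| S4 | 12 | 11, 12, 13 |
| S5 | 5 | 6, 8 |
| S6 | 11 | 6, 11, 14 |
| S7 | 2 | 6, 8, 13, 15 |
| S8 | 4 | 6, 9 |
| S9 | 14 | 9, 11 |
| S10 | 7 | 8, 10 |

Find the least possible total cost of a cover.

S1, S2, S3, S7 together cover every district (S1 ∪ S2 ∪ S3 ∪ S7 = {6, 7, 8, 9, 10, 11, 12, 13, 14, 15}); total cost 4 + 6 + 15 + 2 = 27.
No covering selection has total cost below 27.

27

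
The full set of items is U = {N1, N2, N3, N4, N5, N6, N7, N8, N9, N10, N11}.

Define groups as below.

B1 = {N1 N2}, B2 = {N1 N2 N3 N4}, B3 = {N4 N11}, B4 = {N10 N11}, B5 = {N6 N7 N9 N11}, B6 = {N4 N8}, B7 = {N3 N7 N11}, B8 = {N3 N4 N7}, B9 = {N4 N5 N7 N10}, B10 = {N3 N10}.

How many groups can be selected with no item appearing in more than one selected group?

B1, B5, B6, B10 are pairwise disjoint (B1={N1,N2}; B5={N6,N7,N9,N11}; B6={N4,N8}; B10={N3,N10}).
Every remaining group overlaps one of these, and no 5 of the listed groups are pairwise disjoint, so 4 is the maximum.

4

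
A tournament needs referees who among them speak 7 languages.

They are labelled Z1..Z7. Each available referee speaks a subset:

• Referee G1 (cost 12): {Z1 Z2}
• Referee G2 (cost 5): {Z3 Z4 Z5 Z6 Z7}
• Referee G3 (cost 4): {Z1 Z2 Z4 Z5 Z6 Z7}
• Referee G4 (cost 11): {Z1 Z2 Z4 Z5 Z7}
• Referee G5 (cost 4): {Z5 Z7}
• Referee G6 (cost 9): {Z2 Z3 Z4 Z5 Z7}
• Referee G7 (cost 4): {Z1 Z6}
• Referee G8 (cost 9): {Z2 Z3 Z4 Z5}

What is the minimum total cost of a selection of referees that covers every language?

G2, G3 together cover every language (G2 ∪ G3 = {Z1, Z2, Z3, Z4, Z5, Z6, Z7}); total cost 5 + 4 = 9.
No covering selection has total cost below 9.

9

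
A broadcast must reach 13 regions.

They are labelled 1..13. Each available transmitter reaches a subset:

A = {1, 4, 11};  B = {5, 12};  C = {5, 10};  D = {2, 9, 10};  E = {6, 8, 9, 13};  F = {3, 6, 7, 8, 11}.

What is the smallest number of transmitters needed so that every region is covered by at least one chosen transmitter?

A and B and D and E and F together: A ∪ B ∪ D ∪ E ∪ F = {1, 2, 3, 4, 5, 6, 7, 8, 9, 10, 11, 12, 13} — every region is covered.
No 4 of the 6 transmitters cover everything (all 15 combinations miss at least one region), so 5 is optimal.

5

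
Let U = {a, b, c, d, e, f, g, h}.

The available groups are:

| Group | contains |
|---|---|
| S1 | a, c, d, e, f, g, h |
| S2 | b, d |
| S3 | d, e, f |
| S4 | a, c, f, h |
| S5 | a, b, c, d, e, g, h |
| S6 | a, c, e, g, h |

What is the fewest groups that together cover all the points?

2

Take {S3, S5}. Their union is {a, b, c, d, e, f, g, h}, which is all 8 points.
No single group has all 8 points (the largest, S1, has 7), so 2 is optimal.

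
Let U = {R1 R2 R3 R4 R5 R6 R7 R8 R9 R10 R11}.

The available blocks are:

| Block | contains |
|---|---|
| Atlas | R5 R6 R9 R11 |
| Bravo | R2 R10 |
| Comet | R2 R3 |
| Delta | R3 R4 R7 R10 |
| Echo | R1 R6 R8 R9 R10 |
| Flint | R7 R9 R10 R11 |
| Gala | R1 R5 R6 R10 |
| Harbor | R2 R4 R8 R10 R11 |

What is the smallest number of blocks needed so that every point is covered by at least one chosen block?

4

Atlas, Comet, Delta, and Echo cover everything between them: the union {R1, R2, R3, R4, R5, R6, R7, R8, R9, R10, R11} is all of U.
No 3 of the 8 blocks cover everything (all 56 combinations miss at least one point), so 4 is optimal.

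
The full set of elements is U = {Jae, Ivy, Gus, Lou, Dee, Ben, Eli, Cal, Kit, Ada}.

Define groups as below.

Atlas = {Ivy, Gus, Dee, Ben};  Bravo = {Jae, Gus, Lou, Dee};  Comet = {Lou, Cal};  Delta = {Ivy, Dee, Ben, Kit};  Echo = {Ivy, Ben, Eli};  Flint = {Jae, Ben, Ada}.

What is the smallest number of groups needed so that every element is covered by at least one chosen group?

Bravo and Comet and Delta and Echo and Flint together: Bravo ∪ Comet ∪ Delta ∪ Echo ∪ Flint = {Jae, Ivy, Gus, Lou, Dee, Ben, Eli, Cal, Kit, Ada} — every element is covered.
No 4 of the 6 groups cover everything (all 15 combinations miss at least one element), so 5 is optimal.

5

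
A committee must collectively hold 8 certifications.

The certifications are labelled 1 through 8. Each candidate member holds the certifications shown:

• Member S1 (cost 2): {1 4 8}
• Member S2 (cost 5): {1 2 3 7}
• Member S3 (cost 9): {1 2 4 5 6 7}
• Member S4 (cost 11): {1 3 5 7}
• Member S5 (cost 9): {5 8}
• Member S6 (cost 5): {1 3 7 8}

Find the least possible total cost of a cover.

14

S3, S6 together cover every certification (S3 ∪ S6 = {1, 2, 3, 4, 5, 6, 7, 8}); total cost 9 + 5 = 14.
The greedy pick S1, S2, S3 costs 16; no covering selection beats 14.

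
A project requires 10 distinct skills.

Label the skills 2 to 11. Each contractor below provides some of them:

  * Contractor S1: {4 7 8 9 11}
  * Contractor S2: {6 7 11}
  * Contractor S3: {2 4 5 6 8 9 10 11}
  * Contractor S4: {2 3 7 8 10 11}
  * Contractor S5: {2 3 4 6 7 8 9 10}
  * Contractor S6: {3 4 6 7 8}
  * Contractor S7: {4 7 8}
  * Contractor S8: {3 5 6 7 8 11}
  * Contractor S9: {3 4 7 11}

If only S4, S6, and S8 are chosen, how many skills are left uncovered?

1

Union of S4, S6, S8 = {2, 3, 4, 5, 6, 7, 8, 10, 11}.
Not covered: 9 — 1 skill.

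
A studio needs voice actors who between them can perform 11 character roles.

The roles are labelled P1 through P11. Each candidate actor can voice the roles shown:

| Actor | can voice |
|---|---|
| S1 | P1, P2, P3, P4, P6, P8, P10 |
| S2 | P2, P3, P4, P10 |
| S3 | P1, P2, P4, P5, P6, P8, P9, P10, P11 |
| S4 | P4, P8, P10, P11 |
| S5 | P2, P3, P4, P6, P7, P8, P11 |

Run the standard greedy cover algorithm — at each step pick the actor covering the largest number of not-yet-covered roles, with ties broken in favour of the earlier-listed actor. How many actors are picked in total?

Greedy: pick S3 (covers 9 new) → pick S5 (covers 2 new). Total picks: 2.

2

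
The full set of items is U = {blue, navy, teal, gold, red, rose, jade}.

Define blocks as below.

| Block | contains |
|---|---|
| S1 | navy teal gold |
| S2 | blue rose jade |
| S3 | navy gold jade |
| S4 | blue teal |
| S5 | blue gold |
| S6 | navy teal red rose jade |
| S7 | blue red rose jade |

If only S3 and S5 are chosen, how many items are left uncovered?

Union of S3, S5 = {blue, navy, gold, jade}.
Not covered: teal, red, rose — 3 items.

3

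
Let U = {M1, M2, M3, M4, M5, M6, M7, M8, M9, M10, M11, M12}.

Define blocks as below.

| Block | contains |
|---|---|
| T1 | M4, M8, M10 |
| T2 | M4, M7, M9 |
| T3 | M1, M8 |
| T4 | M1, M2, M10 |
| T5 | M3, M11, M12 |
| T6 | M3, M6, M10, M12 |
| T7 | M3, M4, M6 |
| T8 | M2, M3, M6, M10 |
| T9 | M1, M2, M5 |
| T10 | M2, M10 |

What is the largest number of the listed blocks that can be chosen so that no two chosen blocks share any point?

4

T2, T3, T5, T10 are pairwise disjoint (T2={M4,M7,M9}; T3={M1,M8}; T5={M3,M11,M12}; T10={M2,M10}).
Every remaining block overlaps one of these, and no 5 of the listed blocks are pairwise disjoint, so 4 is the maximum.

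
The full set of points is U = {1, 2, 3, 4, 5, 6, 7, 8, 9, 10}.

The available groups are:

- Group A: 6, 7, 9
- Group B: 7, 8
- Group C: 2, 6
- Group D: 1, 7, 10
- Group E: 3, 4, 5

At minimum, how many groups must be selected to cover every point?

5

A, B, C, D, and E cover everything between them: the union {1, 2, 3, 4, 5, 6, 7, 8, 9, 10} is all of U.
No 4 of the 5 groups cover everything (all 5 combinations miss at least one point), so 5 is optimal.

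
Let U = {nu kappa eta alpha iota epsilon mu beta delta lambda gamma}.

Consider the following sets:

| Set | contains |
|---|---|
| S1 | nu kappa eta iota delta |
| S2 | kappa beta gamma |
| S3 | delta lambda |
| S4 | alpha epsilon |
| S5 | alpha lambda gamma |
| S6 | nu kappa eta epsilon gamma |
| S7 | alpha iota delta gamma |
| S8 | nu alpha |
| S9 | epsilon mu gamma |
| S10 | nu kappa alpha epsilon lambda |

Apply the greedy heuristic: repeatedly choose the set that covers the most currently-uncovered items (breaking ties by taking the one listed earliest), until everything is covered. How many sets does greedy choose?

4

Greedy: pick S1 (covers 5 new) → pick S5 (covers 3 new) → pick S9 (covers 2 new) → pick S2 (covers 1 new). Total picks: 4.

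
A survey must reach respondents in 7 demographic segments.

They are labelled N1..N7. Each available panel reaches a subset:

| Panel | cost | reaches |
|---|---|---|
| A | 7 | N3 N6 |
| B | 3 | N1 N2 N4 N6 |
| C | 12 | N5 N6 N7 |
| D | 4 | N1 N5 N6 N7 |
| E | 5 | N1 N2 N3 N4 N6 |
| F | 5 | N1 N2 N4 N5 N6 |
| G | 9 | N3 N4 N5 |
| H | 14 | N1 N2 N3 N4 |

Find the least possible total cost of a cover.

D, E together cover every segment (D ∪ E = {N1, N2, N3, N4, N5, N6, N7}); total cost 4 + 5 = 9.
The greedy pick B, D, E costs 12; no covering selection beats 9.

9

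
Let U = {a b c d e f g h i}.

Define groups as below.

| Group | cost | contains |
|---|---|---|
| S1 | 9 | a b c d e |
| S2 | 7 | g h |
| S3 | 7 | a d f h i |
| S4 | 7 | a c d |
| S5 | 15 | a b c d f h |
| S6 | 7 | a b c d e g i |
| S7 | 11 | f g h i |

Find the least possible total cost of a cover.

S3, S6 together cover every element (S3 ∪ S6 = {a, b, c, d, e, f, g, h, i}); total cost 7 + 7 = 14.
No covering selection has total cost below 14.

14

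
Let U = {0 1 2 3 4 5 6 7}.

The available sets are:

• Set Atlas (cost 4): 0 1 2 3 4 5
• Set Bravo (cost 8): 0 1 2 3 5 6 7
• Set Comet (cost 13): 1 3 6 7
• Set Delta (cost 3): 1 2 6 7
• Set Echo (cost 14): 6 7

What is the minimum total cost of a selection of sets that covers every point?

7

Atlas, Delta together cover every point (Atlas ∪ Delta = {0, 1, 2, 3, 4, 5, 6, 7}); total cost 4 + 3 = 7.
No covering selection has total cost below 7.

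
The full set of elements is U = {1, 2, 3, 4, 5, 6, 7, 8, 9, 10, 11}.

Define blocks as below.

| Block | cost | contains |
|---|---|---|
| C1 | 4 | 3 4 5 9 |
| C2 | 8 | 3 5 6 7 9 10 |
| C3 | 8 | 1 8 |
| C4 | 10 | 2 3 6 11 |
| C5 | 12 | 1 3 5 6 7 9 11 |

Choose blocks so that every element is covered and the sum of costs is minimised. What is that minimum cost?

30

C1, C2, C3, C4 together cover every element (C1 ∪ C2 ∪ C3 ∪ C4 = {1, 2, 3, 4, 5, 6, 7, 8, 9, 10, 11}); total cost 4 + 8 + 8 + 10 = 30.
No covering selection has total cost below 30.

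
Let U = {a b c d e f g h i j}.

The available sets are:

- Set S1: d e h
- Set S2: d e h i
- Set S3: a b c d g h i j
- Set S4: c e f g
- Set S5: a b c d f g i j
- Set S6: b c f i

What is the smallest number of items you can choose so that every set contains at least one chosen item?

2

T = {c, d} meets every set (each contains at least one member of T), and |T| = 2.
The sets S1, S6 are pairwise disjoint, so any hitting set needs a separate item for each — at least 2. Hence 2 is optimal.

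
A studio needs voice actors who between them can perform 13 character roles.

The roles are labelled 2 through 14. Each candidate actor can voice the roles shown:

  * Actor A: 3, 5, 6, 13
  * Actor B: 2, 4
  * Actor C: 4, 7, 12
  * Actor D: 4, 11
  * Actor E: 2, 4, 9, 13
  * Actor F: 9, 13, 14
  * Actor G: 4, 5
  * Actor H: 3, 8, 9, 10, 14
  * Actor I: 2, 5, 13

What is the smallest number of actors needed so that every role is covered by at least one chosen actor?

5

Take {A, B, C, D, H}. Their union is {2, 3, 4, 5, 6, 7, 8, 9, 10, 11, 12, 13, 14}, which is all 13 roles.
No 4 of the 9 actors cover everything (all 126 combinations miss at least one role), so 5 is optimal.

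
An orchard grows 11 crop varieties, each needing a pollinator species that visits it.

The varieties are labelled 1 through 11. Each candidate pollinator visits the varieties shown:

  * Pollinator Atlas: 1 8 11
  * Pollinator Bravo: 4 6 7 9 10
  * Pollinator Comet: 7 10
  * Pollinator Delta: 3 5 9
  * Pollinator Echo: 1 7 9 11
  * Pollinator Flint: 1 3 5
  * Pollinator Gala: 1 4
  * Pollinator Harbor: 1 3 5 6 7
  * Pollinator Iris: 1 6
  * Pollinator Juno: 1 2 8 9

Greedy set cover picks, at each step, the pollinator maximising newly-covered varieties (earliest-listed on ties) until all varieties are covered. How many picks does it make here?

Greedy: pick Bravo (covers 5 new) → pick Atlas (covers 3 new) → pick Delta (covers 2 new) → pick Juno (covers 1 new). Total picks: 4.

4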